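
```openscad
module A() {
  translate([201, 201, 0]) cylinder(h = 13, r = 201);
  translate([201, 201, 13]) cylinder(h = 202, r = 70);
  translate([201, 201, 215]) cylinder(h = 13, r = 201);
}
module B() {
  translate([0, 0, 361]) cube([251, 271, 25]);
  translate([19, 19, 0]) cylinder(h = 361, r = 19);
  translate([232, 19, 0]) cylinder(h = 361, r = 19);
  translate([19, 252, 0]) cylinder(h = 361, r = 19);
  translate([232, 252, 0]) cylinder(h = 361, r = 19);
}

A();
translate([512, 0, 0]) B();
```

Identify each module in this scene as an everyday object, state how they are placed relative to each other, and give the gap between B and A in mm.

The stool's nearest face is 110 mm from the spool's +x face.

A is a spool. B is a stool. The stool is on the floor beside the spool on its +x side. The gap between the stool and the spool is 110 mm.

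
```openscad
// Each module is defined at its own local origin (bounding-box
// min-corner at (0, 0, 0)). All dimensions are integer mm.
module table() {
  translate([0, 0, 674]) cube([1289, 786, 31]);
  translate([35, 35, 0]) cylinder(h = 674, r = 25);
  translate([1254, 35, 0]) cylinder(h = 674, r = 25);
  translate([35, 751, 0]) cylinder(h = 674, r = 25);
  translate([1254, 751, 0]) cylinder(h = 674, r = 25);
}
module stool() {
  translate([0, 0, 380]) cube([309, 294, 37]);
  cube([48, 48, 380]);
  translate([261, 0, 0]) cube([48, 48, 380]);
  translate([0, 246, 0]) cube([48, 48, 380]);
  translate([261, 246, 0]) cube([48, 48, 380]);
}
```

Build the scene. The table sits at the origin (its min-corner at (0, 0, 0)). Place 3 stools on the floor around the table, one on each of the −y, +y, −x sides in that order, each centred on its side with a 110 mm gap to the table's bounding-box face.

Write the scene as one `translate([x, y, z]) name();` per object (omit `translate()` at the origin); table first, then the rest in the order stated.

table();
translate([490, -404, 0]) stool();
translate([490, 896, 0]) stool();
translate([-419, 246, 0]) stool();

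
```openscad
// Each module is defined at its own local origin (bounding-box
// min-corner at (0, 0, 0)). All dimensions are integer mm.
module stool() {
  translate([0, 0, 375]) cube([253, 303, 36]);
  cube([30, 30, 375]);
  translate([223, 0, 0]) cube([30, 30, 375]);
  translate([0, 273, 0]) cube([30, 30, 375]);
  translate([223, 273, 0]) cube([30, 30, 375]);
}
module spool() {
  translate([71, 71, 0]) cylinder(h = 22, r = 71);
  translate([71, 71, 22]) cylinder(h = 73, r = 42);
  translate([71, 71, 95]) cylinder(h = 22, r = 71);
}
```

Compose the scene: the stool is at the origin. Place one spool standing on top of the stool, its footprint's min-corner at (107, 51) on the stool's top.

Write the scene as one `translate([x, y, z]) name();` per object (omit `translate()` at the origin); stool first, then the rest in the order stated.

stool();
translate([107, 51, 411]) spool();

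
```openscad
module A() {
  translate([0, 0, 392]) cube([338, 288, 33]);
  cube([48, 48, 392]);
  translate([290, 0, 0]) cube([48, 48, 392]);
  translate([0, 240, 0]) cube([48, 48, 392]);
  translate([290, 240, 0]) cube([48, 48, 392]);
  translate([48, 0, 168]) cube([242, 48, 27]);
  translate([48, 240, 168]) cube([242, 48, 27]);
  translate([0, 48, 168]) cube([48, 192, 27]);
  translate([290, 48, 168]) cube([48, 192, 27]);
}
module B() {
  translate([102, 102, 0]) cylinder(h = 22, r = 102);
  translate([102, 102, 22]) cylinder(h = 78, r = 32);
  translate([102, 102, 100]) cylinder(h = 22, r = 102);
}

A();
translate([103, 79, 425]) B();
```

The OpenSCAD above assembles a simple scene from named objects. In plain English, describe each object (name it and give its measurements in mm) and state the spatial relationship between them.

A is a four-legged stool. The seat is 338×288 mm, 33 mm thick, top at z = 425 mm. It stands on four square legs, each 48×48 mm in cross-section, from z = 0 to the seat underside, each flush with a corner of the seat. Four stretchers, 48 mm wide and 27 mm tall, connect adjacent legs with their undersides at z = 168 mm, each running between the inner faces of the legs it joins and aligned with the legs' outer faces on the other axis.

B is a spool: two coaxial disc flanges of radius 102 mm and thickness 22 mm, joined by a core cylinder of radius 32 mm and height 78 mm. The lower flange rests on z = 0 and the three cylinders share a vertical axis.

The spool is on top of the stool.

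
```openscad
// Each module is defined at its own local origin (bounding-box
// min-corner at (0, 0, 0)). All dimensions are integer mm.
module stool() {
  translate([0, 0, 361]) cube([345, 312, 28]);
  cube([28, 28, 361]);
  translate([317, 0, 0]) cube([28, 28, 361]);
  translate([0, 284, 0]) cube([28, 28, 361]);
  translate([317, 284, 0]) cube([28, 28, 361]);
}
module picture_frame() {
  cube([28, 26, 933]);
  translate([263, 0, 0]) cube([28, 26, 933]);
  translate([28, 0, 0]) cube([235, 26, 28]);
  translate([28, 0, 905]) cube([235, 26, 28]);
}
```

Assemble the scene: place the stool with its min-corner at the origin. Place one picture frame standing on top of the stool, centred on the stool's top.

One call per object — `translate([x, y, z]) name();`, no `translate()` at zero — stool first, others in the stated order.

stool();
translate([27, 143, 389]) picture_frame();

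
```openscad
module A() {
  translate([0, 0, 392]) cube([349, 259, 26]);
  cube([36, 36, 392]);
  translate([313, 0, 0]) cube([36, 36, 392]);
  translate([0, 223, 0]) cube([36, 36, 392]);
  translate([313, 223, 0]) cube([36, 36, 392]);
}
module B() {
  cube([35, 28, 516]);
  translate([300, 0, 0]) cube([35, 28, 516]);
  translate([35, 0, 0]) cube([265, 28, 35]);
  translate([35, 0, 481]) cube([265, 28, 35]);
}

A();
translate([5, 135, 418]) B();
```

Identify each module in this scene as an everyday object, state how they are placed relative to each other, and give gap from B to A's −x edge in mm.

The picture frame's min-x is at 5; the stool's min-x is 0; gap = 5 mm.

A is a stool. B is a picture frame. The picture frame is on top of the stool. The gap from the picture frame to the stool's −x edge is 5 mm.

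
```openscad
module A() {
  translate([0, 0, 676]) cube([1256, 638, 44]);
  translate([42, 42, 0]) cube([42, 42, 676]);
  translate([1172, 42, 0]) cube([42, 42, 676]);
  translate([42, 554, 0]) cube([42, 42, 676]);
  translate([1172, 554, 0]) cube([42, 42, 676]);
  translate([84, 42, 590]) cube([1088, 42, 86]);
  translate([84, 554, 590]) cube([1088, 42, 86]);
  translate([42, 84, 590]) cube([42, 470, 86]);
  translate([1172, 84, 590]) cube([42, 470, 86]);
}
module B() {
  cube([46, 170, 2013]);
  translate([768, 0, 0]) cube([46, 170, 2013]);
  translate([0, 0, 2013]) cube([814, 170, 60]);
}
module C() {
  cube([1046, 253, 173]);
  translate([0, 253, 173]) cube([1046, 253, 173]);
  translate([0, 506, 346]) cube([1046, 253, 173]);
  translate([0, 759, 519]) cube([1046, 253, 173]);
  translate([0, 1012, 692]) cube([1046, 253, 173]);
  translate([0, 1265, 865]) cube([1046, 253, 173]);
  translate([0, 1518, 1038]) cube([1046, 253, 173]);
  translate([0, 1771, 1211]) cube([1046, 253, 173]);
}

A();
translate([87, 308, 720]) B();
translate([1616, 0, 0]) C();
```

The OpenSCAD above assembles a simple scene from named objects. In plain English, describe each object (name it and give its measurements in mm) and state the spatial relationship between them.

A is a table with a 1256×638 mm rectangular top, 44 mm thick, top surface at z = 720 mm, supported by four 42×42 mm square legs, each inset 42 mm from the nearest pair of top edges, running from the floor. Four apron rails, 42 mm thick and 86 mm tall, run between adjacent legs with their top edges flush with the underside of the top and their outer faces flush with the legs' outer faces.

B is a rectangular door frame: two vertical jambs of 46×170 mm section, 2013 mm tall, with a clear opening 722 mm wide between their inner faces. A header 60 mm tall and 170 mm deep lies on top of the jambs and spans the full outside width.

C is a straight staircase of 8 solid steps. Each step is 1046 mm wide (x), 253 mm deep (y, the going) and 173 mm tall (the rise). The first step rests on the floor; each subsequent step sits one going further in +y and one rise higher in +z, directly behind and above the previous step with no overlap.

The door frame is on top of the table. The staircase is on the floor beside the table on its +x side.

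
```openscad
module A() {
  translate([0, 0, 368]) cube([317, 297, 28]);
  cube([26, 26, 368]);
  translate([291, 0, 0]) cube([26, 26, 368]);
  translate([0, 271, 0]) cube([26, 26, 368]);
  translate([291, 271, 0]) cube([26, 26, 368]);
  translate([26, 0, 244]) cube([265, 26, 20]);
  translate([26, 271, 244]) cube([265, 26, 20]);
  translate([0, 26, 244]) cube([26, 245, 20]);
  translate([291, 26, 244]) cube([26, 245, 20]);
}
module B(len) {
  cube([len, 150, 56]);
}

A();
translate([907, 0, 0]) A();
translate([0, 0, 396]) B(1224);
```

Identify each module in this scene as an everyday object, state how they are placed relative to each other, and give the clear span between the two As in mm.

Second stool starts at x = 907; first ends at x = 317; clear span = 907 − 317 = 590 mm.

A is a stool. B is a beam. A beam spans the tops of two stools. The clear span between the two stools is 590 mm.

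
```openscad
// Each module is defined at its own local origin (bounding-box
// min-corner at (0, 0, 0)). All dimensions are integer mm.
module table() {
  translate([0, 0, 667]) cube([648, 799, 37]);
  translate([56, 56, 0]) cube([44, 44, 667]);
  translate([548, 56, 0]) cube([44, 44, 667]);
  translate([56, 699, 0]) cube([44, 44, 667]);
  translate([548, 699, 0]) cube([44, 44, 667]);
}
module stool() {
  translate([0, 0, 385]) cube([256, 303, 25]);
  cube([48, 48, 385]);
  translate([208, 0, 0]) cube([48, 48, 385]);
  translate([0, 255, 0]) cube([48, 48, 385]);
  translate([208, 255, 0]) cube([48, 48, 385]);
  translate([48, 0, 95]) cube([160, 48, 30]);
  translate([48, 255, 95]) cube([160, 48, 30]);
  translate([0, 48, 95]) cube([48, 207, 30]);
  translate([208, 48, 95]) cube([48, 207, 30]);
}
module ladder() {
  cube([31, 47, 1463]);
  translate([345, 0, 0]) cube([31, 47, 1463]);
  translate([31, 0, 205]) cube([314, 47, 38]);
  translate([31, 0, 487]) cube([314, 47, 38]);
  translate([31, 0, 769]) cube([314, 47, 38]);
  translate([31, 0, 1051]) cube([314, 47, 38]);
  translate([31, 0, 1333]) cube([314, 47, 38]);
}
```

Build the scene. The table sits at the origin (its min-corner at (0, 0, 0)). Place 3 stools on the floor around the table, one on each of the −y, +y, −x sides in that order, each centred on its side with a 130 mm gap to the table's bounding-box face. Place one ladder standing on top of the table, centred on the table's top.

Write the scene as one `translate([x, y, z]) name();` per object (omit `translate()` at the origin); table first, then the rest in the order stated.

table();
translate([196, -433, 0]) stool();
translate([196, 929, 0]) stool();
translate([-386, 248, 0]) stool();
translate([136, 376, 704]) ladder();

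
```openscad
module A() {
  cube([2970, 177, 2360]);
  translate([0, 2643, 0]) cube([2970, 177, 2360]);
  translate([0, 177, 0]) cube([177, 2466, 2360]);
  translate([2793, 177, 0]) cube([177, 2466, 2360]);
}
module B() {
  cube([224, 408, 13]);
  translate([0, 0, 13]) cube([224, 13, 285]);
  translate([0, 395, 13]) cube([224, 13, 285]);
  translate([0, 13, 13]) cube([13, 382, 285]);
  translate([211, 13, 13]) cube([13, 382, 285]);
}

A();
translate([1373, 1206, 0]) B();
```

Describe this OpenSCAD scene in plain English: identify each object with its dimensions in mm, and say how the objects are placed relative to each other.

A is the wall frame of a small rectangular building: four walls, each 2360 mm tall and 177 mm thick, enclosing a footprint 2970 mm (x) by 2820 mm (y) outside-to-outside, with no floor or roof. The front and back walls (the −y and +y sides) span the full width; the two side walls fit between them.

B is an open storage box with external size 224×408×298 mm and wall thickness 13 mm (the base is also 13 mm thick). The base covers the whole footprint; the four walls stand on the base, with the y-facing walls full-width and the x-facing walls fitting between their inner faces.

The open box sits inside the house frame, centred.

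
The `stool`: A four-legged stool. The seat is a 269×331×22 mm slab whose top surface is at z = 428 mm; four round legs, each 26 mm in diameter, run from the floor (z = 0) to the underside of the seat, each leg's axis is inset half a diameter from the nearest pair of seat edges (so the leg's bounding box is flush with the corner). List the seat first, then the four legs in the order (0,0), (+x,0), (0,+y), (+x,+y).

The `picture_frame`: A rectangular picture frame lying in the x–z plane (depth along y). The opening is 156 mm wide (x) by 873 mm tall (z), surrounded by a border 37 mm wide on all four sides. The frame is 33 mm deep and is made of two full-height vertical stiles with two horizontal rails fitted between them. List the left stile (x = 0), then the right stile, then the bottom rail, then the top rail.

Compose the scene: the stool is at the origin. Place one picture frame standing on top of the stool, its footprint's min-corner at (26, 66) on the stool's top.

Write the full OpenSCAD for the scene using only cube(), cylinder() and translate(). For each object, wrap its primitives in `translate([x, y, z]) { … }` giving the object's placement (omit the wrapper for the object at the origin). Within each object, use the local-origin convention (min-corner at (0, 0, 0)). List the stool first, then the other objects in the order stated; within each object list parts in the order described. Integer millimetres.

translate([0, 0, 406]) cube([269, 331, 22]);
translate([13, 13, 0]) cylinder(h = 406, r = 13);
translate([256, 13, 0]) cylinder(h = 406, r = 13);
translate([13, 318, 0]) cylinder(h = 406, r = 13);
translate([256, 318, 0]) cylinder(h = 406, r = 13);
translate([26, 66, 428]) {
  cube([37, 33, 947]);
  translate([193, 0, 0]) cube([37, 33, 947]);
  translate([37, 0, 0]) cube([156, 33, 37]);
  translate([37, 0, 910]) cube([156, 33, 37]);
}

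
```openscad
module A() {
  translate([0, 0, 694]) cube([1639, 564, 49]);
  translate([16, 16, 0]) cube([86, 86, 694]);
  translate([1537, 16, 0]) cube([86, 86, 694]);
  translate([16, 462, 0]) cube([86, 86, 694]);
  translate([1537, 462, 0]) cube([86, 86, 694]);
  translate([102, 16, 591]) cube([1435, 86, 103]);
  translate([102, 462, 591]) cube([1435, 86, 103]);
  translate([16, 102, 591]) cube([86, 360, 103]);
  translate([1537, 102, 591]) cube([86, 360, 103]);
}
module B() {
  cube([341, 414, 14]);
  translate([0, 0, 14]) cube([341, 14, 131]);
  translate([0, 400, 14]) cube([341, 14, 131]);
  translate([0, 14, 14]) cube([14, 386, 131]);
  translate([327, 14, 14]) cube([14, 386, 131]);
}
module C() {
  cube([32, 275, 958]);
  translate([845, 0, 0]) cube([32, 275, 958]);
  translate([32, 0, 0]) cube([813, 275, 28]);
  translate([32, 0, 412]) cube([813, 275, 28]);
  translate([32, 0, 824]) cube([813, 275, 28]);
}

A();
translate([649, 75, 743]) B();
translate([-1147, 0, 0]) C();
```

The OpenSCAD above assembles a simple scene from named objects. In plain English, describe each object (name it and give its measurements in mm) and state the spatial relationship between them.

A is a table with a 1639×564 mm rectangular top, 49 mm thick, top surface at z = 743 mm, supported by four 86×86 mm square legs, each inset 16 mm from the nearest pair of top edges, running from the floor. Four apron rails, 86 mm thick and 103 mm tall, run between adjacent legs with their top edges flush with the underside of the top and their outer faces flush with the legs' outer faces.

B is an open-topped rectangular box: outside dimensions 341×414×145 mm, with a uniform wall and base thickness of 14 mm. The base is a full 341×414 slab on the floor; four walls sit on top of the base. The front and back walls (the −y and +y sides) span the full width; the two side walls fit between them.

C is a bookshelf 877 mm wide overall, 275 mm deep and 958 mm tall. The two sides are 32 mm thick vertical panels. 3 horizontal shelves of 28 mm thickness span between the inner faces of the sides; the lowest shelf sits on the floor and shelves are stacked with a clear vertical gap of 384 mm between each pair.

The open box is on top of the table, centred. The bookshelf is on the floor beside the table on its −x side.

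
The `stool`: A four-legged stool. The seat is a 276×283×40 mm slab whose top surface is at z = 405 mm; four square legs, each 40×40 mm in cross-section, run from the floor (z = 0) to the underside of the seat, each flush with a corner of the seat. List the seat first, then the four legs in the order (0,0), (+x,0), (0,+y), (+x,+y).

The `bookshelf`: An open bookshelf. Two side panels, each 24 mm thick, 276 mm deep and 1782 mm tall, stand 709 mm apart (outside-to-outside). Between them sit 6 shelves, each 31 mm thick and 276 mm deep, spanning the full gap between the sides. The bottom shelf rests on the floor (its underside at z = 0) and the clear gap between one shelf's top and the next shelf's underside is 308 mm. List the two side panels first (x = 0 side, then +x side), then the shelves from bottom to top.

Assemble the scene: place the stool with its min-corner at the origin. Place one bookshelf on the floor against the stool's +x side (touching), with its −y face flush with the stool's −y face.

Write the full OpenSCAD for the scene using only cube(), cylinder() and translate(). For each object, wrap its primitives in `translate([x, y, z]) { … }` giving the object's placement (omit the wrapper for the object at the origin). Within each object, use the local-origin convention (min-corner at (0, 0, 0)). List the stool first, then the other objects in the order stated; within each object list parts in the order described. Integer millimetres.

translate([0, 0, 365]) cube([276, 283, 40]);
cube([40, 40, 365]);
translate([236, 0, 0]) cube([40, 40, 365]);
translate([0, 243, 0]) cube([40, 40, 365]);
translate([236, 243, 0]) cube([40, 40, 365]);
translate([276, 0, 0]) {
  cube([24, 276, 1782]);
  translate([685, 0, 0]) cube([24, 276, 1782]);
  translate([24, 0, 0]) cube([661, 276, 31]);
  translate([24, 0, 339]) cube([661, 276, 31]);
  translate([24, 0, 678]) cube([661, 276, 31]);
  translate([24, 0, 1017]) cube([661, 276, 31]);
  translate([24, 0, 1356]) cube([661, 276, 31]);
  translate([24, 0, 1695]) cube([661, 276, 31]);
}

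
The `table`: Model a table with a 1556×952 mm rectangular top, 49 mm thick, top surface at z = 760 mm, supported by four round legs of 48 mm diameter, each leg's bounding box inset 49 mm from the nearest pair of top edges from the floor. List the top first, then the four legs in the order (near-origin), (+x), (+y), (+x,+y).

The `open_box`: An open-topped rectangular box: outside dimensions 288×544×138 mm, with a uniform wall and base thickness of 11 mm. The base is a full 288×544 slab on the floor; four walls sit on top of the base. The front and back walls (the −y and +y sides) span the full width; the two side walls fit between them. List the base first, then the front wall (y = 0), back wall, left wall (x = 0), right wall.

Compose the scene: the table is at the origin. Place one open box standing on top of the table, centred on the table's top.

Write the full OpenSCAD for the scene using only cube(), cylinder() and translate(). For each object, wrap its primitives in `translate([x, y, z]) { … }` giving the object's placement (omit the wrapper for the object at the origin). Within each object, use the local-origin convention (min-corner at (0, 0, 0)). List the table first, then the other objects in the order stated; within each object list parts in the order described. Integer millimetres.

translate([0, 0, 711]) cube([1556, 952, 49]);
translate([73, 73, 0]) cylinder(h = 711, r = 24);
translate([1483, 73, 0]) cylinder(h = 711, r = 24);
translate([73, 879, 0]) cylinder(h = 711, r = 24);
translate([1483, 879, 0]) cylinder(h = 711, r = 24);
translate([634, 204, 760]) {
  cube([288, 544, 11]);
  translate([0, 0, 11]) cube([288, 11, 127]);
  translate([0, 533, 11]) cube([288, 11, 127]);
  translate([0, 11, 11]) cube([11, 522, 127]);
  translate([277, 11, 11]) cube([11, 522, 127]);
}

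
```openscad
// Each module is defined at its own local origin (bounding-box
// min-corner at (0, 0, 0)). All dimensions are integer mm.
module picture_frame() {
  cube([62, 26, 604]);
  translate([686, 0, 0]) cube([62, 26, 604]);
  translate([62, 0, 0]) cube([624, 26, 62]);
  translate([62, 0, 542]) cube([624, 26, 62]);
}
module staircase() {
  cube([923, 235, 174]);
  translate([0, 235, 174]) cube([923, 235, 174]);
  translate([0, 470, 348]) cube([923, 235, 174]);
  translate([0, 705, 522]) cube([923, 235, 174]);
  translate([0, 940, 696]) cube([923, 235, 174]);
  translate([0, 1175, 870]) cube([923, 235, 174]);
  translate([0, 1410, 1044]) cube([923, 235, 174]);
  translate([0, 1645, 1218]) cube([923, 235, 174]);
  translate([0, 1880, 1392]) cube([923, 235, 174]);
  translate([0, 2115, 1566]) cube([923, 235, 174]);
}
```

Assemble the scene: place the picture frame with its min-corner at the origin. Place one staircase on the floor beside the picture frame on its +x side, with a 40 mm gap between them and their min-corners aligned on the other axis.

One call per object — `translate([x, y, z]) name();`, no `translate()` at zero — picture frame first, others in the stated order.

picture_frame();
translate([788, 0, 0]) staircase();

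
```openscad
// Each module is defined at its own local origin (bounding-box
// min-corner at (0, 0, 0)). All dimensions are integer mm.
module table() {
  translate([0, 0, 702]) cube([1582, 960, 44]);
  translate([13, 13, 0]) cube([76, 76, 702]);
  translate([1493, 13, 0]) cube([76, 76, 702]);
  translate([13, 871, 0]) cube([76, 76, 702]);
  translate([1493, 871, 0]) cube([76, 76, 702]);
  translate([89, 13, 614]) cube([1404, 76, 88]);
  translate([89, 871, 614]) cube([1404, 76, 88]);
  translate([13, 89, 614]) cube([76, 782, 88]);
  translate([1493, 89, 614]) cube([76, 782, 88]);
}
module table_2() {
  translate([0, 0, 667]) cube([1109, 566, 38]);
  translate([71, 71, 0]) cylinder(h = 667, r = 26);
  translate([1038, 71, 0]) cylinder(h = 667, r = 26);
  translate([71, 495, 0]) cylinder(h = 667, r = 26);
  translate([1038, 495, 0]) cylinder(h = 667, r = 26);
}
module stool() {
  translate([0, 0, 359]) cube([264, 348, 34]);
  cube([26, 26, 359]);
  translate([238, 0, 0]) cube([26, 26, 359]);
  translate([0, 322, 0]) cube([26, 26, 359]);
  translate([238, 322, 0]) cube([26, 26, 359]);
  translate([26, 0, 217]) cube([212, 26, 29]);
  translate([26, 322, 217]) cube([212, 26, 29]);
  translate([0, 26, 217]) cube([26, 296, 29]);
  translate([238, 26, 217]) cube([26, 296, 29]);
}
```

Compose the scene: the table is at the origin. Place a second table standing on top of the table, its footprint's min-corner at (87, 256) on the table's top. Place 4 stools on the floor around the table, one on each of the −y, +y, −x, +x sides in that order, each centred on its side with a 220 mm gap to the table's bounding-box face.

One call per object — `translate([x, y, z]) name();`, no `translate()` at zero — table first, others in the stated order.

table();
translate([87, 256, 746]) table_2();
translate([659, -568, 0]) stool();
translate([659, 1180, 0]) stool();
translate([-484, 306, 0]) stool();
translate([1802, 306, 0]) stool();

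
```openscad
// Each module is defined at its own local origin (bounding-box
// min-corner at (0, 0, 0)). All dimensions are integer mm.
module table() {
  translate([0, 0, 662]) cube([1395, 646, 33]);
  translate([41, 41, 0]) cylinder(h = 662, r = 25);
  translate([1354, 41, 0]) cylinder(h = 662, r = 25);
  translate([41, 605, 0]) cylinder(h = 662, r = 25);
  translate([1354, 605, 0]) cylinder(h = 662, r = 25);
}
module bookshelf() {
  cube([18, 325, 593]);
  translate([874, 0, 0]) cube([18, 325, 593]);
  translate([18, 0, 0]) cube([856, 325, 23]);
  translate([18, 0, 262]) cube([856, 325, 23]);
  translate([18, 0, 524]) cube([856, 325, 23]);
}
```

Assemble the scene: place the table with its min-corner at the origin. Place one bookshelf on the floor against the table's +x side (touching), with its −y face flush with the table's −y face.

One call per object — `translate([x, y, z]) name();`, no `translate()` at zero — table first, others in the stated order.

table();
translate([1395, 0, 0]) bookshelf();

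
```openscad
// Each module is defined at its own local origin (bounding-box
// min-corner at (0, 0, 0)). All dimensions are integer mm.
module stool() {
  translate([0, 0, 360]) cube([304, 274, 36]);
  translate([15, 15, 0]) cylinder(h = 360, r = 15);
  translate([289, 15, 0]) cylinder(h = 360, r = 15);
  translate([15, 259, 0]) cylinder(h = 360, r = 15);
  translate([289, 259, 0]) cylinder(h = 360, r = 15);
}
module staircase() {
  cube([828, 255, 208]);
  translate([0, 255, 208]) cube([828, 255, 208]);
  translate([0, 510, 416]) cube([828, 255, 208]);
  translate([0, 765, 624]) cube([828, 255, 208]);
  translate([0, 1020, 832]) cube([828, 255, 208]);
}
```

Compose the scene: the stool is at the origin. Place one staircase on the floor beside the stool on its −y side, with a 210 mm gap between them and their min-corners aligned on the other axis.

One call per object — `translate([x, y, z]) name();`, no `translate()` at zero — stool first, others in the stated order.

stool();
translate([0, -1485, 0]) staircase();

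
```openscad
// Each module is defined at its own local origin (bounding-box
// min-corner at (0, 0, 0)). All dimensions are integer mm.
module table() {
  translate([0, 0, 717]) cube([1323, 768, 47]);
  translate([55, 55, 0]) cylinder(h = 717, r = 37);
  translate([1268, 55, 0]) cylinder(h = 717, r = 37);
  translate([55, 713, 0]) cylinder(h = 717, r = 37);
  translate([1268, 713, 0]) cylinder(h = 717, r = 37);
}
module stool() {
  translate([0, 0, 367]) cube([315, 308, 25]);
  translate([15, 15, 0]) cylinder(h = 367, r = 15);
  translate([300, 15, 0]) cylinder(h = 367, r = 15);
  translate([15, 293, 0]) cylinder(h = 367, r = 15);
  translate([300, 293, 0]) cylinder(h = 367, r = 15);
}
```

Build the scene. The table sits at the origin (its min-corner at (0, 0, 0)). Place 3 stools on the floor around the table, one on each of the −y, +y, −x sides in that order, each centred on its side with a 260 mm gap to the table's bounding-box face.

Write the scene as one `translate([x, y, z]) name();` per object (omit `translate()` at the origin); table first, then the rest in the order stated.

table();
translate([504, -568, 0]) stool();
translate([504, 1028, 0]) stool();
translate([-575, 230, 0]) stool();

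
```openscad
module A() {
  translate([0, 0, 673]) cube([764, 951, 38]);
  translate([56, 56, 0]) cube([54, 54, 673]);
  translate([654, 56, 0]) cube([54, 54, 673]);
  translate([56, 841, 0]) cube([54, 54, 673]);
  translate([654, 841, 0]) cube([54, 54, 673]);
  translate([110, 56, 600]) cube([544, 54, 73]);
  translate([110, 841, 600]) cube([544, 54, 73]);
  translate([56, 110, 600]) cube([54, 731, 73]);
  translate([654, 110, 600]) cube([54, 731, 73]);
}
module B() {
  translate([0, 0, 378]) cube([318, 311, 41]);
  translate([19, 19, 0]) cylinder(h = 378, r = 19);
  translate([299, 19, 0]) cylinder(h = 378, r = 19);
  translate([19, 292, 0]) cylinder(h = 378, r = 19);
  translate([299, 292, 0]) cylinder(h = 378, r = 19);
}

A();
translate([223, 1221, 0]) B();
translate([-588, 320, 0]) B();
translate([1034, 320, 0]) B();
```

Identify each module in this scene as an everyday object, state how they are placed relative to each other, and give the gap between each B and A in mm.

A is a table. B is a stool. Three stools sit around the table at the +y, −x, +x sides. The gap between each stool and the table is 270 mm.

Each stool's nearest face is 270 mm from the table's bounding box.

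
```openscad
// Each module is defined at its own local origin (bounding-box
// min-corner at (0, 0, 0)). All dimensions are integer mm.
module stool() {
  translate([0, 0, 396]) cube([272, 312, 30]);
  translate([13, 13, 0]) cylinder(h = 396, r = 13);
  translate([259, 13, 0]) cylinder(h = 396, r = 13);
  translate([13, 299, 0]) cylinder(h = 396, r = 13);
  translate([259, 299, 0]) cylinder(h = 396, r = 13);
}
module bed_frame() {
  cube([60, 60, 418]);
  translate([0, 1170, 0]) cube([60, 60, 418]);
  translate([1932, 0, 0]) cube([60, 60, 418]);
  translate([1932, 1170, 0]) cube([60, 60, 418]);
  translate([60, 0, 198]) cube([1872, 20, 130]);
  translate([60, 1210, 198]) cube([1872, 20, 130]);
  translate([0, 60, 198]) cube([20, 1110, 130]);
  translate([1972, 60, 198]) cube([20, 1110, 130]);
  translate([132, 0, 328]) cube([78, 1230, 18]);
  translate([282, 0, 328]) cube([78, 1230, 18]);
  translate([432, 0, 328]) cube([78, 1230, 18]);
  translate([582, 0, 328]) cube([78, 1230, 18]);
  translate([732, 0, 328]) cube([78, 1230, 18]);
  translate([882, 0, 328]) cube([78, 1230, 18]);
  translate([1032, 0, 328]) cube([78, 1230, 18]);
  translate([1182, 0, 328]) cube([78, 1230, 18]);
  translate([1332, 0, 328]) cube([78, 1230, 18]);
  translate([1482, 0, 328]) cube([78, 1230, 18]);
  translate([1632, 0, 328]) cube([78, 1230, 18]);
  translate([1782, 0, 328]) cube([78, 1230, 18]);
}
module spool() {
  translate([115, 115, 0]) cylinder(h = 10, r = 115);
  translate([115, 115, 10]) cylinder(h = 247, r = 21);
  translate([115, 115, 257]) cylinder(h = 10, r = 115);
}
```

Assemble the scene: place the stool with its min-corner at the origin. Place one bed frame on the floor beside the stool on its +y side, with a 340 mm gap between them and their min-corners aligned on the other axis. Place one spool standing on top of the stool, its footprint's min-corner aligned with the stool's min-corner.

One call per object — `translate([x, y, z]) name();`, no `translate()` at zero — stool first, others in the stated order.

stool();
translate([0, 652, 0]) bed_frame();
translate([0, 0, 426]) spool();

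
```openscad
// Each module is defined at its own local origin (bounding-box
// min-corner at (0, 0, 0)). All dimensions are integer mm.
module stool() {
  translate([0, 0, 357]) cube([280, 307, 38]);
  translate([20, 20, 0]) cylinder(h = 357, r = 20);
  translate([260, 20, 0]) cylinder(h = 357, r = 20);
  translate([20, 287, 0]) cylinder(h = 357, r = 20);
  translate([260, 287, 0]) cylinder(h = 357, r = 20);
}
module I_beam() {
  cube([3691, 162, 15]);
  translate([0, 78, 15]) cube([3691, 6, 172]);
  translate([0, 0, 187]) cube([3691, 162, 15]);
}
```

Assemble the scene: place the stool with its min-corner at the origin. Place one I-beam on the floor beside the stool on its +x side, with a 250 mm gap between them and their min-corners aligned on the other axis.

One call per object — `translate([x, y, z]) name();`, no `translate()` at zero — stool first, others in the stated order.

stool();
translate([530, 0, 0]) I_beam();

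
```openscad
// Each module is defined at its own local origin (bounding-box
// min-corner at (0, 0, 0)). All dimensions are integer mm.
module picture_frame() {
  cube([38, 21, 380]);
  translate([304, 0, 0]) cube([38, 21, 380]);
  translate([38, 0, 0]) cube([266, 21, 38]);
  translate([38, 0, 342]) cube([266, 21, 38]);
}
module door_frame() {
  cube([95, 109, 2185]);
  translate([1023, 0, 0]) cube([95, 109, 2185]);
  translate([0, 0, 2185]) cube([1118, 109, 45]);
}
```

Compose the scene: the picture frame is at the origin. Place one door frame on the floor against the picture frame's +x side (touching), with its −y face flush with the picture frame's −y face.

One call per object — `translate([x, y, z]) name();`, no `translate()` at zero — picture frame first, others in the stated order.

picture_frame();
translate([342, 0, 0]) door_frame();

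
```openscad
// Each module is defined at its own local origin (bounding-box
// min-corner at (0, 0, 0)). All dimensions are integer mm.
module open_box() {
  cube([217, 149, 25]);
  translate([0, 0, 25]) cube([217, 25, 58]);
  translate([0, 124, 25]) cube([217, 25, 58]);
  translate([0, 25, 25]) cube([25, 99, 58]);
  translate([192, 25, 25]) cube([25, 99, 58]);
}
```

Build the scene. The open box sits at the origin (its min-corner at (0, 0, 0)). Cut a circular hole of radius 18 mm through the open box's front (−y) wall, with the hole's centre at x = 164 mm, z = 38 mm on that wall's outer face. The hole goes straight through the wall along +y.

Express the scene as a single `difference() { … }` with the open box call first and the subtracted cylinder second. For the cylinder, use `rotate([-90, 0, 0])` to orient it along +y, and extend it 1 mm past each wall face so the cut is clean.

difference() {
  open_box();
  translate([164, -1, 38]) rotate([-90, 0, 0]) cylinder(h = 27, r = 18);
}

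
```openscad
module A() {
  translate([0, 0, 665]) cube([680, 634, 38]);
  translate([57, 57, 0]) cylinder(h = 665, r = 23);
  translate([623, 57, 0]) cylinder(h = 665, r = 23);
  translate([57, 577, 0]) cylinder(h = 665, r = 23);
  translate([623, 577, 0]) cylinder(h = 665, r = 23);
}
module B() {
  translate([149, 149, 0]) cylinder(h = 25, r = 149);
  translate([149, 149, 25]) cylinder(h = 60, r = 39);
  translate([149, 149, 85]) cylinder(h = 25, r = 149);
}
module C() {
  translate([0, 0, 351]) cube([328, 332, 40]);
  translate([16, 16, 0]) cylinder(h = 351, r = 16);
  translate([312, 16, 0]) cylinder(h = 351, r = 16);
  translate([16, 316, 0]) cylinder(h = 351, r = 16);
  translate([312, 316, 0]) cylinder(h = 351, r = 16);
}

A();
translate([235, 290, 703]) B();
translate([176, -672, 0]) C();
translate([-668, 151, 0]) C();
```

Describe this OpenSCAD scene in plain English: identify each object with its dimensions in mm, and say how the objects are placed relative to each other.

A is a table with a 680×634 mm rectangular top, 38 mm thick, top surface at z = 703 mm, supported by four round legs of 46 mm diameter, each leg's bounding box inset 34 mm from the nearest pair of top edges, running from the floor.

B is a spool: two coaxial disc flanges of radius 149 mm and thickness 25 mm, joined by a core cylinder of radius 39 mm and height 60 mm. The lower flange rests on z = 0 and the three cylinders share a vertical axis.

C is a four-legged stool. The seat is 328×332 mm, 40 mm thick, top at z = 391 mm. It stands on four round legs, each 32 mm in diameter, from z = 0 to the seat underside, each leg's axis is inset half a diameter from the nearest pair of seat edges (so the leg's bounding box is flush with the corner).

The spool is on top of the table. Two stools sit around the table at the −y, −x sides.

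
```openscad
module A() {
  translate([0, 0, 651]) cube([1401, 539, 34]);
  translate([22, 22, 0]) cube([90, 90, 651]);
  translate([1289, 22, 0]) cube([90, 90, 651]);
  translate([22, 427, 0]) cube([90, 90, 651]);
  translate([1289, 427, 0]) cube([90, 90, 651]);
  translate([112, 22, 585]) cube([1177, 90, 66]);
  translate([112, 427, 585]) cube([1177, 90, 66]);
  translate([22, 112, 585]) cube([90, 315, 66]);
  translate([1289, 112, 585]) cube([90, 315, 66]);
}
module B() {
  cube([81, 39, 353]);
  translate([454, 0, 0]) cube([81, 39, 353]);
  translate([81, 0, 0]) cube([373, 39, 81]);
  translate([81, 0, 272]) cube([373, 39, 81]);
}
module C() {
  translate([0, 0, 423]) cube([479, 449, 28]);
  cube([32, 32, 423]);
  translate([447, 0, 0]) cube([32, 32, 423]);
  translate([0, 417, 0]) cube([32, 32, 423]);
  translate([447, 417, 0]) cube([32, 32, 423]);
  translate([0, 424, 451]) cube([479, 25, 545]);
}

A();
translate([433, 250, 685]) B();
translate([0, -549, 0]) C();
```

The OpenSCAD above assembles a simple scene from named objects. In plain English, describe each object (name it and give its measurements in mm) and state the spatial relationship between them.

A is a table: top 1401 mm (x) × 539 mm (y), 34 mm thick, upper face at z = 685 mm, on four 90×90 mm square legs, each inset 22 mm from the nearest pair of top edges, running from z = 0 to the bottom of the top. Four apron rails, 90 mm thick and 66 mm tall, run between adjacent legs with their top edges flush with the underside of the top and their outer faces flush with the legs' outer faces.

B is a picture frame with a 373×191 mm rectangular opening (x by z) and a uniform 81 mm border on every side. Frame depth is 39 mm along y. It is built from two vertical stiles running the full outside height and two horizontal rails spanning the gap between the stiles.

C is a chair. The seat is a 479×449×28 mm slab with its top at z = 451 mm, on four 32×32 mm corner legs (flush with the seat edges, standing on z = 0). A flat backrest 25 mm thick, 545 mm tall, spans the full seat width and rises from the seat top along its +y edge, rear face flush with the rear of the seat.

The picture frame is on top of the table, centred. The chair is on the floor beside the table on its −y side.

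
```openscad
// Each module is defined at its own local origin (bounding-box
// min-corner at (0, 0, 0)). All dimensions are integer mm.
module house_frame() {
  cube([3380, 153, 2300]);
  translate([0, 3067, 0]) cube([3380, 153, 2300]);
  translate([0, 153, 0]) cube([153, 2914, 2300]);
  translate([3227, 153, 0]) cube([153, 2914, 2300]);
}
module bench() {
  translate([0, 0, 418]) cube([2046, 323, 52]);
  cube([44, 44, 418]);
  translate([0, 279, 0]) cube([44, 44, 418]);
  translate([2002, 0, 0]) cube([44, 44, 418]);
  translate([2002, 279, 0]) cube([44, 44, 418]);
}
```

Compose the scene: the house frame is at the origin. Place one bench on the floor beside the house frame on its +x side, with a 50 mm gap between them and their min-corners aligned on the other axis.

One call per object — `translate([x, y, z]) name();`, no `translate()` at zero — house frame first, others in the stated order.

house_frame();
translate([3430, 0, 0]) bench();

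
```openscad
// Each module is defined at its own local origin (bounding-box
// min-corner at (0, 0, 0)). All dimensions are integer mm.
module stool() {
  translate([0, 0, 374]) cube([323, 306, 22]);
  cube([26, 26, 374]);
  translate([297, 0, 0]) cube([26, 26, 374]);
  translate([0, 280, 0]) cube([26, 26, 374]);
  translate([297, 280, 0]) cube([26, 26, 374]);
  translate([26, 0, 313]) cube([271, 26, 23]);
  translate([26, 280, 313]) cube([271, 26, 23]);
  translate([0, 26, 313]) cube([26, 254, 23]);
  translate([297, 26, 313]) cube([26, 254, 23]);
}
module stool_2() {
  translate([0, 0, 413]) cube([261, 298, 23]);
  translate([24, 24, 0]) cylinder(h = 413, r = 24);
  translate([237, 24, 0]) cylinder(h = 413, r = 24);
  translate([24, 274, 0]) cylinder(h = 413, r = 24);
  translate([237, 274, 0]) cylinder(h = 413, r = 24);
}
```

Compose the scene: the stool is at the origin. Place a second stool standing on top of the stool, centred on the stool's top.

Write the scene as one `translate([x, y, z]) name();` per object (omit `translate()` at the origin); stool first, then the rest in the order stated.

stool();
translate([31, 4, 396]) stool_2();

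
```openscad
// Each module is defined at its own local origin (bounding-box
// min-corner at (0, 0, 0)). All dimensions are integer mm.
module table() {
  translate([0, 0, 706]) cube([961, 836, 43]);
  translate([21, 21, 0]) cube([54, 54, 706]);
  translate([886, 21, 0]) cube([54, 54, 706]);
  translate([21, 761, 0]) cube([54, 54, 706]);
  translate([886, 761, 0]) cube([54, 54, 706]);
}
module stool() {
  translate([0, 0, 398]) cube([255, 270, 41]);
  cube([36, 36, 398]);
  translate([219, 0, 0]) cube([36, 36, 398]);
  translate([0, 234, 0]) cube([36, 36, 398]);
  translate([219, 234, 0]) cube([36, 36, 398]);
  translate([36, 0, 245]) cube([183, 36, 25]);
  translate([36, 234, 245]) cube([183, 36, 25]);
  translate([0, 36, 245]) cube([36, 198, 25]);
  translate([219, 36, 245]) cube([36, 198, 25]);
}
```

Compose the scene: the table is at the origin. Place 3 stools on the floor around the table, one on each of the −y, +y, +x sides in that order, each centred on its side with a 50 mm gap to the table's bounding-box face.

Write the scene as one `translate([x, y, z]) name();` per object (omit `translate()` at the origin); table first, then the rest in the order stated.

table();
translate([353, -320, 0]) stool();
translate([353, 886, 0]) stool();
translate([1011, 283, 0]) stool();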